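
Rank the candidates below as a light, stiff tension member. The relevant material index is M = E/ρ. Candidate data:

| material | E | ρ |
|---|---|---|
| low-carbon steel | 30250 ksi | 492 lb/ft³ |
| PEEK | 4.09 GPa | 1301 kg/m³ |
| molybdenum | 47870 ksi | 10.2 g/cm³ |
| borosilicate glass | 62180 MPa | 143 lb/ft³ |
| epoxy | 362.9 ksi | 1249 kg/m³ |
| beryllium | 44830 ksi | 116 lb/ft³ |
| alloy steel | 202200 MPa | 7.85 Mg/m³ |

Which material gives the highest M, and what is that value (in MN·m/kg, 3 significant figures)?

Normalizing units and computing the index:
  low-carbon steel: E = 208.6 GPa, ρ = 7881 kg/m³
  PEEK: E = 4.090 GPa, ρ = 1301 kg/m³
  molybdenum: E = 330.1 GPa, ρ = 10200 kg/m³
  borosilicate glass: E = 62.18 GPa, ρ = 2291 kg/m³
  epoxy: E = 2.502 GPa, ρ = 1249 kg/m³
  beryllium: E = 309.1 GPa, ρ = 1858 kg/m³
  alloy steel: E = 202.2 GPa, ρ = 7850 kg/m³
  beryllium: M = 166 MN·m/kg
  molybdenum: M = 32.4 MN·m/kg
  borosilicate glass: M = 27.1 MN·m/kg
  low-carbon steel: M = 26.5 MN·m/kg
  alloy steel: M = 25.8 MN·m/kg
  PEEK: M = 3.14 MN·m/kg
  epoxy: M = 2.00 MN·m/kg
The maximum is for beryllium.

beryllium, M = 166 MN·m/kg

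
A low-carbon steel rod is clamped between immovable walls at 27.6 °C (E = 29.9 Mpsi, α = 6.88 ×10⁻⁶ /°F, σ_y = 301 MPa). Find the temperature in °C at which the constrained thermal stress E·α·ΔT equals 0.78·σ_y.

120 °C

E = 29.9 Mpsi = 206.2 GPa.
α = 6.88×10⁻⁶/°F × 9/5 = 12.4×10⁻⁶/K.
E·α·ΔT = 234.8 MPa ⇒ ΔT = 234.8 / (206.2×10³ × 12.4×10⁻⁶) = 91.96 K.
T = 27.6 + 91.96 = 119.6 °C.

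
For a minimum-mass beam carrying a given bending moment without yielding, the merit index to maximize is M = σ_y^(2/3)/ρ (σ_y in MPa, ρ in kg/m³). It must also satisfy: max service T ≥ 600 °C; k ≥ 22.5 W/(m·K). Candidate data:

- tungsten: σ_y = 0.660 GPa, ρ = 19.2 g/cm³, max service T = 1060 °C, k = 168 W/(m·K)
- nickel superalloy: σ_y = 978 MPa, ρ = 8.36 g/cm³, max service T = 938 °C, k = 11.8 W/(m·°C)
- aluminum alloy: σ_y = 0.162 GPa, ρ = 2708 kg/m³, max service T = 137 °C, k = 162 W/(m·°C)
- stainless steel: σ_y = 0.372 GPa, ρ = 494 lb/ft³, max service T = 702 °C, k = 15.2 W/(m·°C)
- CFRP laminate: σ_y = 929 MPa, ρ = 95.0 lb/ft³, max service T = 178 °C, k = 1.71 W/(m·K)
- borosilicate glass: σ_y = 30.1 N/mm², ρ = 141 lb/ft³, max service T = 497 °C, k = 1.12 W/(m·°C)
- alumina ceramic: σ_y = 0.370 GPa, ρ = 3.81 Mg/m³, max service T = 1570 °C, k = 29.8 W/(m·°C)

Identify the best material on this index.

Screen on constraints: max service T ≥ 600 °C; k ≥ 22.5 W/(m·K). Survivors: tungsten, alumina ceramic.
In SI units:
  tungsten: σ_y = 660.0 MPa, ρ = 19200 kg/m³
  alumina ceramic: σ_y = 370.0 MPa, ρ = 3810 kg/m³
  alumina ceramic: M = 13.5×10⁻³
  tungsten: M = 3.95×10⁻³
Alumina ceramic ranks first.

alumina ceramic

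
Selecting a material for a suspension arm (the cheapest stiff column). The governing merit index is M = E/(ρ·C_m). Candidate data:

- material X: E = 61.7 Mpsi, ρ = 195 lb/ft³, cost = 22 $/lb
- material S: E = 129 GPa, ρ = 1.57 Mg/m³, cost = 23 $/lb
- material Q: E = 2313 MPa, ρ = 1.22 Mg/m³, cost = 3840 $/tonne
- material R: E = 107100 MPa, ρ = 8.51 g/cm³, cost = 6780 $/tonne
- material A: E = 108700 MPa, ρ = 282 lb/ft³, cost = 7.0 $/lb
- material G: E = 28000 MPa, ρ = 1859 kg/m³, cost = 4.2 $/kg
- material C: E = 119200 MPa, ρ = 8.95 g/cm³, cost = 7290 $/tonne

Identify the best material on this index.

Convert each candidate to consistent units, then evaluate M:
  material X: E = 425.4 GPa, ρ = 3124 kg/m³, cost = 48.50 $/kg
  material S: E = 129.0 GPa, ρ = 1570 kg/m³, cost = 50.71 $/kg
  material Q: E = 2.313 GPa, ρ = 1220 kg/m³, cost = 3.840 $/kg
  material R: E = 107.1 GPa, ρ = 8510 kg/m³, cost = 6.780 $/kg
  material A: E = 108.7 GPa, ρ = 4517 kg/m³, cost = 15.43 $/kg
  material G: E = 28.00 GPa, ρ = 1859 kg/m³, cost = 4.200 $/kg
  material C: E = 119.2 GPa, ρ = 8950 kg/m³, cost = 7.290 $/kg
  material G: M = 3.59 MN·m per $
  material X: M = 2.81 MN·m per $
  material R: M = 1.86 MN·m per $
  material C: M = 1.83 MN·m per $
  material S: M = 1.62 MN·m per $
  material A: M = 1.56 MN·m per $
  material Q: M = 0.494 MN·m per $
The maximum is for material G.

material G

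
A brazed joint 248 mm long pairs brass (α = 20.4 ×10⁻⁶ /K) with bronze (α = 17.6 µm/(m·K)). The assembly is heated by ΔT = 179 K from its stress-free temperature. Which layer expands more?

α(brass) = 20.4×10⁻⁶/K vs α(bronze) = 17.6×10⁻⁶/K.
Higher α expands more for the same ΔT: brass.

brass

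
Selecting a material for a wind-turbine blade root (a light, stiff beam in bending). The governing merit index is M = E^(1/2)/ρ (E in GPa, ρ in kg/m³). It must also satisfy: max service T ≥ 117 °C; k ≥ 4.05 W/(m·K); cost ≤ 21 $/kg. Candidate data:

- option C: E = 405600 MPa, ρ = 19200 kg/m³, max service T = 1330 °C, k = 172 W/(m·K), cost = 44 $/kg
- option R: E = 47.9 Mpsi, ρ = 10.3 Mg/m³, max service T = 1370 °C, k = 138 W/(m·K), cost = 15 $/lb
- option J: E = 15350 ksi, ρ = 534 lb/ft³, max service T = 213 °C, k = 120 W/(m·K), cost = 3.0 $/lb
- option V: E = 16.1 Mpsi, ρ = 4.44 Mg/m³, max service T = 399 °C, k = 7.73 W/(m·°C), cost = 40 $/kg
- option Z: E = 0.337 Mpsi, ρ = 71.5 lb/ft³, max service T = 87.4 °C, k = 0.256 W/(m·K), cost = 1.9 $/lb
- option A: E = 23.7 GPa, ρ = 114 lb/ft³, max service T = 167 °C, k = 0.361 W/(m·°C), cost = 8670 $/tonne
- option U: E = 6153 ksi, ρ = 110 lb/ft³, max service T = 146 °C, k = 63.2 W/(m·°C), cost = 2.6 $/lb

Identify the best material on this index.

option U

Screen on constraints: max service T ≥ 117 °C; k ≥ 4.05 W/(m·K); cost ≤ 21 $/kg. Survivors: option J, option U.
Normalizing units and computing the index:
  option J: E = 105.8 GPa, ρ = 8554 kg/m³
  option U: E = 42.42 GPa, ρ = 1762 kg/m³
  option U: M = 3.70×10⁻³
  option J: M = 1.20×10⁻³
Highest index: option U.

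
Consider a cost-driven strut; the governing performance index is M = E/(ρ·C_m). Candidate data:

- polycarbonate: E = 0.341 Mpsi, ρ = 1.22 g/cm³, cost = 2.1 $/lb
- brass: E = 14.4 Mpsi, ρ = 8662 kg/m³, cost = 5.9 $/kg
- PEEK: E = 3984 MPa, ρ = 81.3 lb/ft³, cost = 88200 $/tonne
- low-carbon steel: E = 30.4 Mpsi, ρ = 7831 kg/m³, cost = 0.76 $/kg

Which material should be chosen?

After converting to SI:
  polycarbonate: E = 2.351 GPa, ρ = 1220 kg/m³, cost = 4.630 $/kg
  brass: E = 99.28 GPa, ρ = 8662 kg/m³, cost = 5.900 $/kg
  PEEK: E = 3.984 GPa, ρ = 1302 kg/m³, cost = 88.20 $/kg
  low-carbon steel: E = 209.6 GPa, ρ = 7831 kg/m³, cost = 0.7600 $/kg
  low-carbon steel: M = 35.2 MN·m per $
  brass: M = 1.94 MN·m per $
  polycarbonate: M = 0.416 MN·m per $
  PEEK: M = 0.0347 MN·m per $
The maximum is for low-carbon steel.

low-carbon steel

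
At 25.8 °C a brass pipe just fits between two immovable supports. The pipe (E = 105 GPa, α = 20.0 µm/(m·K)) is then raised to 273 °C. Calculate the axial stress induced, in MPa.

ΔT = 247.2 K. Constrained thermal stress σ = E·α·ΔT = 105.0×10³ MPa × 20.0×10⁻⁶ × 247.2 = 519 MPa (compressive).

519 MPa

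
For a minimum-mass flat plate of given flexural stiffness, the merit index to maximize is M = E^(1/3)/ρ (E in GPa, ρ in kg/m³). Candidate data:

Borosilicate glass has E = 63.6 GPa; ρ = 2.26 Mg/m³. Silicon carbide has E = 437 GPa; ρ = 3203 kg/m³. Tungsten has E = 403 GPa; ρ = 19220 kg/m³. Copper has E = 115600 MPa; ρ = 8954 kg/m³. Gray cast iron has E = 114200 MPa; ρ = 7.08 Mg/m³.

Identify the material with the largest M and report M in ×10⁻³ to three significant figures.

silicon carbide, M = 2.37×10⁻³

After converting to SI:
  borosilicate glass: E = 63.60 GPa, ρ = 2260 kg/m³
  silicon carbide: E = 437.0 GPa, ρ = 3203 kg/m³
  tungsten: E = 403.0 GPa, ρ = 19220 kg/m³
  copper: E = 115.6 GPa, ρ = 8954 kg/m³
  gray cast iron: E = 114.2 GPa, ρ = 7080 kg/m³
  silicon carbide: M = 2.37×10⁻³
  borosilicate glass: M = 1.77×10⁻³
  gray cast iron: M = 0.685×10⁻³
  copper: M = 0.544×10⁻³
  tungsten: M = 0.384×10⁻³
The maximum is for silicon carbide.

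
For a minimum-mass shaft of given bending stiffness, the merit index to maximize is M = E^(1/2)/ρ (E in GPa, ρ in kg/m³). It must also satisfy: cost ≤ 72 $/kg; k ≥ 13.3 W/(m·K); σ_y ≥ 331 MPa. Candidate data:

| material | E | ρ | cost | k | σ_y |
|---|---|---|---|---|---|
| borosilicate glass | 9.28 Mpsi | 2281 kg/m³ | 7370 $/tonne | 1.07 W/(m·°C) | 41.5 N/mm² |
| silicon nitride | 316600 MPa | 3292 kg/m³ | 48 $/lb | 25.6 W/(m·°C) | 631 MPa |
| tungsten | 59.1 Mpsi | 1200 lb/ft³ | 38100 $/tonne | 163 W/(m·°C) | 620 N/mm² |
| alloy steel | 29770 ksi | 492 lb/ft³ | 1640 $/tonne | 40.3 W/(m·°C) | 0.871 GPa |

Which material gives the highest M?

alloy steel

Screen on constraints: cost ≤ 72 $/kg; k ≥ 13.3 W/(m·K); σ_y ≥ 331 MPa. Survivors: tungsten, alloy steel.
Putting every candidate on a common basis:
  tungsten: E = 407.5 GPa, ρ = 19220 kg/m³
  alloy steel: E = 205.3 GPa, ρ = 7881 kg/m³
  alloy steel: M = 1.82×10⁻³
  tungsten: M = 1.05×10⁻³
The maximum is for alloy steel.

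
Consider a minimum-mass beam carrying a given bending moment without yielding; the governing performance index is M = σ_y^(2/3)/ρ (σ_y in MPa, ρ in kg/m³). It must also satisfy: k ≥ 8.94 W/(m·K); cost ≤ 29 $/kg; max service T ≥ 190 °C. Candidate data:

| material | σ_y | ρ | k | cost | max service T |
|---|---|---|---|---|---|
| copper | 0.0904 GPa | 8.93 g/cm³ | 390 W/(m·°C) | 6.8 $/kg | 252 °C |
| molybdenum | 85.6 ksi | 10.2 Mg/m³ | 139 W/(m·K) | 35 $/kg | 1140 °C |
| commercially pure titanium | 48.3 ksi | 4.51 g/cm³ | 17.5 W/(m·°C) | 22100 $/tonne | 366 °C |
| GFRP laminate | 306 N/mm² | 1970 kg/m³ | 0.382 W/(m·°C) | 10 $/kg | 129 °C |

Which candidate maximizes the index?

commercially pure titanium

Screen on constraints: k ≥ 8.94 W/(m·K); cost ≤ 29 $/kg; max service T ≥ 190 °C. Survivors: copper, commercially pure titanium.
Putting every candidate on a common basis:
  copper: σ_y = 90.40 MPa, ρ = 8930 kg/m³
  commercially pure titanium: σ_y = 333.0 MPa, ρ = 4510 kg/m³
  commercially pure titanium: M = 10.7×10⁻³
  copper: M = 2.26×10⁻³
Commercially pure titanium ranks first.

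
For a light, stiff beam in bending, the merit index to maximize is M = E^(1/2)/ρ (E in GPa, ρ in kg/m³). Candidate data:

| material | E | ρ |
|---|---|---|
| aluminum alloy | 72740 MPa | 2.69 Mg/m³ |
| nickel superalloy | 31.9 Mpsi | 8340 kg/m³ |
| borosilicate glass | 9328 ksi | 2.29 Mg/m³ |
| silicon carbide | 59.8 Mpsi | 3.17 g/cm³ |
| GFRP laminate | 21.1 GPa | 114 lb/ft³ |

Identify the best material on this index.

silicon carbide

Putting every candidate on a common basis:
  aluminum alloy: E = 72.74 GPa, ρ = 2690 kg/m³
  nickel superalloy: E = 219.9 GPa, ρ = 8340 kg/m³
  borosilicate glass: E = 64.31 GPa, ρ = 2290 kg/m³
  silicon carbide: E = 412.3 GPa, ρ = 3170 kg/m³
  GFRP laminate: E = 21.10 GPa, ρ = 1826 kg/m³
  silicon carbide: M = 6.41×10⁻³
  borosilicate glass: M = 3.50×10⁻³
  aluminum alloy: M = 3.17×10⁻³
  GFRP laminate: M = 2.52×10⁻³
  nickel superalloy: M = 1.78×10⁻³
The maximum is for silicon carbide.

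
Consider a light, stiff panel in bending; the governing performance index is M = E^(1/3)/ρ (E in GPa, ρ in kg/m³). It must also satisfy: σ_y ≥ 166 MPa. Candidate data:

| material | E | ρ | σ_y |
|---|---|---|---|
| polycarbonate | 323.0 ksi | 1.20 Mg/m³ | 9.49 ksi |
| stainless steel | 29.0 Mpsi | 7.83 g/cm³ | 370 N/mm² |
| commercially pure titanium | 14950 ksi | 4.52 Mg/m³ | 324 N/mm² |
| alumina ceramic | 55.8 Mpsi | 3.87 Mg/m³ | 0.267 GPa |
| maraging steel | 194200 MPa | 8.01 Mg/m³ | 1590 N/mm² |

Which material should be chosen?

Screen on constraints: σ_y ≥ 166 MPa. Survivors: stainless steel, commercially pure titanium, alumina ceramic, maraging steel.
Convert each candidate to consistent units, then evaluate M:
  stainless steel: E = 199.9 GPa, ρ = 7830 kg/m³
  commercially pure titanium: E = 103.1 GPa, ρ = 4520 kg/m³
  alumina ceramic: E = 384.7 GPa, ρ = 3870 kg/m³
  maraging steel: E = 194.2 GPa, ρ = 8010 kg/m³
  alumina ceramic: M = 1.88×10⁻³
  commercially pure titanium: M = 1.04×10⁻³
  stainless steel: M = 0.747×10⁻³
  maraging steel: M = 0.723×10⁻³
The maximum is for alumina ceramic.

alumina ceramic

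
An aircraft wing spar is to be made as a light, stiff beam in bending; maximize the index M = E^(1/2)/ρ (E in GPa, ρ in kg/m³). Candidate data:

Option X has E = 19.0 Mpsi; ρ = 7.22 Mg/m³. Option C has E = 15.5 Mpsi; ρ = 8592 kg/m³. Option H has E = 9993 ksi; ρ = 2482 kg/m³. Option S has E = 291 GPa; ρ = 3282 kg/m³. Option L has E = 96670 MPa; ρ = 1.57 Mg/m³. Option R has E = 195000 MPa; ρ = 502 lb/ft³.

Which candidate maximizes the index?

Normalizing units and computing the index:
  option X: E = 131.0 GPa, ρ = 7220 kg/m³
  option C: E = 106.9 GPa, ρ = 8592 kg/m³
  option H: E = 68.90 GPa, ρ = 2482 kg/m³
  option S: E = 291.0 GPa, ρ = 3282 kg/m³
  option L: E = 96.67 GPa, ρ = 1570 kg/m³
  option R: E = 195.0 GPa, ρ = 8041 kg/m³
  option L: M = 6.26×10⁻³
  option S: M = 5.20×10⁻³
  option H: M = 3.34×10⁻³
  option R: M = 1.74×10⁻³
  option X: M = 1.59×10⁻³
  option C: M = 1.20×10⁻³
Highest index: option L.

option L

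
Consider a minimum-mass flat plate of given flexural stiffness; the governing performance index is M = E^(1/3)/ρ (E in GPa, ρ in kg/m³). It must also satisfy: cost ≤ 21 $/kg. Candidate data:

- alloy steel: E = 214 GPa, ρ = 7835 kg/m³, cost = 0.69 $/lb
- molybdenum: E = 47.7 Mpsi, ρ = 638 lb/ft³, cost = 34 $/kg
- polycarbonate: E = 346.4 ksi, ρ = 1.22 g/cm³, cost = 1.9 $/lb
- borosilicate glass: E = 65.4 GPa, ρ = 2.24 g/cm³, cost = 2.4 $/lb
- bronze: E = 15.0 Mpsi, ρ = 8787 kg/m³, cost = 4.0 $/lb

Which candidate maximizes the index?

borosilicate glass

Screen on constraints: cost ≤ 21 $/kg. Survivors: alloy steel, polycarbonate, borosilicate glass, bronze.
In SI units:
  alloy steel: E = 214.0 GPa, ρ = 7835 kg/m³
  polycarbonate: E = 2.388 GPa, ρ = 1220 kg/m³
  borosilicate glass: E = 65.40 GPa, ρ = 2240 kg/m³
  bronze: E = 103.4 GPa, ρ = 8787 kg/m³
  borosilicate glass: M = 1.80×10⁻³
  polycarbonate: M = 1.10×10⁻³
  alloy steel: M = 0.763×10⁻³
  bronze: M = 0.534×10⁻³
Borosilicate glass has the largest M.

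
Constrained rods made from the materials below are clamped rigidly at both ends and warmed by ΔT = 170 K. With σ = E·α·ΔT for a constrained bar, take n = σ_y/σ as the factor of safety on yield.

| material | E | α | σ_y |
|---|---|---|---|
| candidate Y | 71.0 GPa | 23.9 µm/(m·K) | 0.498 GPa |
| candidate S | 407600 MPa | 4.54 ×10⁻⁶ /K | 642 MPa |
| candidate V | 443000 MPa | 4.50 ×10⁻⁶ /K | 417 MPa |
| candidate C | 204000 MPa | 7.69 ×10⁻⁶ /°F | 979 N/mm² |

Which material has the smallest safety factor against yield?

candidate V

With everything in SI (GPa, ×10⁻⁶/K, MPa):
  candidate Y: E = 71.00, α = 23.9, σ_y = 498.0 → σ = 288 MPa, n = 1.73
  candidate S: E = 407.6, α = 4.54, σ_y = 642.0 → σ = 315 MPa, n = 2.04
  candidate V: E = 443.0, α = 4.50, σ_y = 417.0 → σ = 339 MPa, n = 1.23
  candidate C: E = 204.0, α = 13.8, σ_y = 979.0 → σ = 480 MPa, n = 2.04
The minimum is candidate V at n = 1.23.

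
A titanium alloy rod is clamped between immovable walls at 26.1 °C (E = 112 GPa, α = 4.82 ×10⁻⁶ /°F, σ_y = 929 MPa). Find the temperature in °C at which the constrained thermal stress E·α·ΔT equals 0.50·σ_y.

α = 4.82×10⁻⁶/°F × 9/5 = 8.68×10⁻⁶/K.
E·α·ΔT = 464.5 MPa ⇒ ΔT = 464.5 / (112.0×10³ × 8.68×10⁻⁶) = 478.0 K.
T = 26.1 + 478.0 = 504.1 °C.

504 °C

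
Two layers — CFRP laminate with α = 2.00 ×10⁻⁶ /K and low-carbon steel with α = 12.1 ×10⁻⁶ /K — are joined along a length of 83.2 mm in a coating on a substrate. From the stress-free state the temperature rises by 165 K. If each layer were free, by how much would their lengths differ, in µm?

Δα = |2.00 − 12.1|×10⁻⁶/K = 10.1×10⁻⁶/K.
ΔL_mismatch = Δα·L·ΔT = 10.1×10⁻⁶ × 83.2 mm × 165.0 K = 139 µm.

139 µm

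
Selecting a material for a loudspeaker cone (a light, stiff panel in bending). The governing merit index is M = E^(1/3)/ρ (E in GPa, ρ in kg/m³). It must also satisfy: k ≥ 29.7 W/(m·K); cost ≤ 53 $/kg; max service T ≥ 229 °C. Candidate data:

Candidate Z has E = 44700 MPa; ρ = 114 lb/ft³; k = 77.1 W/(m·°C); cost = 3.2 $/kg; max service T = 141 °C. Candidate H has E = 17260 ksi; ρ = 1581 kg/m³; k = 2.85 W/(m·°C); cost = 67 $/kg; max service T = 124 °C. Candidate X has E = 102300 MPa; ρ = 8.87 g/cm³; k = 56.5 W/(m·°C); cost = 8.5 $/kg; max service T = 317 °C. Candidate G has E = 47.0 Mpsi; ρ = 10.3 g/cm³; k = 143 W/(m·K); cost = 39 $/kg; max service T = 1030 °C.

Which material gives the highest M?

candidate G

Screen on constraints: k ≥ 29.7 W/(m·K); cost ≤ 53 $/kg; max service T ≥ 229 °C. Survivors: candidate X, candidate G.
Normalizing units and computing the index:
  candidate X: E = 102.3 GPa, ρ = 8870 kg/m³
  candidate G: E = 324.1 GPa, ρ = 10300 kg/m³
  candidate G: M = 0.667×10⁻³
  candidate X: M = 0.527×10⁻³
Highest index: candidate G.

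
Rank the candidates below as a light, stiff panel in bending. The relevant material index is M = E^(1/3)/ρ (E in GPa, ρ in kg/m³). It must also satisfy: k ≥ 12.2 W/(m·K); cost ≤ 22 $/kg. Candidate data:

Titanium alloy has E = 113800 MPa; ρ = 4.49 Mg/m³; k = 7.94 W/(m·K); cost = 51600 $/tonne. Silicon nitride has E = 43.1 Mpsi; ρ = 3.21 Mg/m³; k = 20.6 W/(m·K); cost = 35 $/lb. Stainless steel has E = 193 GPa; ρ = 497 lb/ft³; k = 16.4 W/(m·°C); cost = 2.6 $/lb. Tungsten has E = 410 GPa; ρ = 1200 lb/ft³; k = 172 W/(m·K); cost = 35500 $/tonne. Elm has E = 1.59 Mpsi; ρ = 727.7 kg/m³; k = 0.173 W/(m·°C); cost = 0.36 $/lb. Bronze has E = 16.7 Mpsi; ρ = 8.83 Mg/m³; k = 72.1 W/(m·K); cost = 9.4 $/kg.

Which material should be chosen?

stainless steel

Screen on constraints: k ≥ 12.2 W/(m·K); cost ≤ 22 $/kg. Survivors: stainless steel, bronze.
Normalizing units and computing the index:
  stainless steel: E = 193.0 GPa, ρ = 7961 kg/m³
  bronze: E = 115.1 GPa, ρ = 8830 kg/m³
  stainless steel: M = 0.726×10⁻³
  bronze: M = 0.551×10⁻³
Stainless steel ranks first.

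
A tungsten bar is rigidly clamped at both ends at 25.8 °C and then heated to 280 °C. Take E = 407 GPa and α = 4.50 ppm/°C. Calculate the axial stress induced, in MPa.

466 MPa

ΔT = 254.2 K. Constrained thermal stress σ = E·α·ΔT = 407.0×10³ MPa × 4.50×10⁻⁶ × 254.2 = 466 MPa (compressive).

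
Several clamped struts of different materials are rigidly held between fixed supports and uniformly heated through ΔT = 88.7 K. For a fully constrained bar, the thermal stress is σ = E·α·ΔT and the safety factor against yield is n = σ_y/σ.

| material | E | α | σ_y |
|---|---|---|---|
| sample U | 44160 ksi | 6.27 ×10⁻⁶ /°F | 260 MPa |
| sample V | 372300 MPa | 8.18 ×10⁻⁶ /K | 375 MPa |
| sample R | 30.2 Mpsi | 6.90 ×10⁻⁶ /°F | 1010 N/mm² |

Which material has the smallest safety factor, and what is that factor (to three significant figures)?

Per material, after unit conversion:
  sample U: E = 304.5, α = 11.3, σ_y = 260.0 → σ = 305 MPa, n = 0.853
  sample V: E = 372.3, α = 8.18, σ_y = 375.0 → σ = 270 MPa, n = 1.39
  sample R: E = 208.2, α = 12.4, σ_y = 1010 → σ = 229 MPa, n = 4.40
The minimum is sample U at n = 0.853.

sample U, n = 0.853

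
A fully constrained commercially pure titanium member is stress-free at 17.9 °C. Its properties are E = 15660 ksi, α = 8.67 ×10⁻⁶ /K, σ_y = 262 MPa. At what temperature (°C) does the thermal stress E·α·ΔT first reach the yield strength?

E = 15660 ksi = 108.0 GPa.
E·α·ΔT = 262.0 MPa ⇒ ΔT = 262.0 / (108.0×10³ × 8.67×10⁻⁶) = 279.9 K.
T = 17.9 + 279.9 = 297.8 °C.

298 °C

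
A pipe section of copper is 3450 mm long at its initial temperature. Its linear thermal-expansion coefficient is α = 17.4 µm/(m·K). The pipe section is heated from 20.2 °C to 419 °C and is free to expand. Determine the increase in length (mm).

23.9 mm

ΔT = 419 − 20.2 = 398.8 K.
ΔL = α·L₀·ΔT = 17.4×10⁻⁶ × 3450 mm × 398.8 K = 23.9 mm.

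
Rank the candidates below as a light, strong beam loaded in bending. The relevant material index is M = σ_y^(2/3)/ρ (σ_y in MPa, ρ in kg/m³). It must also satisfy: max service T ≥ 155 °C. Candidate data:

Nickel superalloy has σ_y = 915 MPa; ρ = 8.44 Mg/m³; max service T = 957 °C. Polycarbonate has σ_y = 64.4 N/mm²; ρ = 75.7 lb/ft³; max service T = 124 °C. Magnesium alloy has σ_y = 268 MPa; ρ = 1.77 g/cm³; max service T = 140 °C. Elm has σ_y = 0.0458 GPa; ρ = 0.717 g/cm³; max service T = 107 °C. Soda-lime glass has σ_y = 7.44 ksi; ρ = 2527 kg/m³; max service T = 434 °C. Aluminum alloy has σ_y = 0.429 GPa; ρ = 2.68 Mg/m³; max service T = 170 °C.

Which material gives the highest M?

aluminum alloy

Screen on constraints: max service T ≥ 155 °C. Survivors: nickel superalloy, soda-lime glass, aluminum alloy.
In SI units:
  nickel superalloy: σ_y = 915.0 MPa, ρ = 8440 kg/m³
  soda-lime glass: σ_y = 51.30 MPa, ρ = 2527 kg/m³
  aluminum alloy: σ_y = 429.0 MPa, ρ = 2680 kg/m³
  aluminum alloy: M = 21.2×10⁻³
  nickel superalloy: M = 11.2×10⁻³
  soda-lime glass: M = 5.46×10⁻³
Highest index: aluminum alloy.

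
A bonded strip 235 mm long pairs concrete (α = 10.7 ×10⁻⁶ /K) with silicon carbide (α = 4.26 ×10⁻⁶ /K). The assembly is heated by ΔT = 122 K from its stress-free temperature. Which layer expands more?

concrete

α(concrete) = 10.7×10⁻⁶/K vs α(silicon carbide) = 4.26×10⁻⁶/K.
Higher α expands more for the same ΔT: concrete.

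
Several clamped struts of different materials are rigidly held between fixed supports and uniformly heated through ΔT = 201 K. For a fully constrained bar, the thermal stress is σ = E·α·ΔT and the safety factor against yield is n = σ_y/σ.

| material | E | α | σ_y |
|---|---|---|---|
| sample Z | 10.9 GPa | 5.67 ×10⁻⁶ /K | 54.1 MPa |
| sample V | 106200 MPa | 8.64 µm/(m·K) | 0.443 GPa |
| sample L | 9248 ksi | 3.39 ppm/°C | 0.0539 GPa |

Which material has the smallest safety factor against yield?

In consistent units (E in GPa, α in ×10⁻⁶/K, σ_y in MPa):
  sample Z: E = 10.90, α = 5.67, σ_y = 54.10 → σ = 12.4 MPa, n = 4.36
  sample V: E = 106.2, α = 8.64, σ_y = 443.0 → σ = 184 MPa, n = 2.40
  sample L: E = 63.76, α = 3.39, σ_y = 53.90 → σ = 43.4 MPa, n = 1.24
Smallest n: sample L with n = 1.24.

sample L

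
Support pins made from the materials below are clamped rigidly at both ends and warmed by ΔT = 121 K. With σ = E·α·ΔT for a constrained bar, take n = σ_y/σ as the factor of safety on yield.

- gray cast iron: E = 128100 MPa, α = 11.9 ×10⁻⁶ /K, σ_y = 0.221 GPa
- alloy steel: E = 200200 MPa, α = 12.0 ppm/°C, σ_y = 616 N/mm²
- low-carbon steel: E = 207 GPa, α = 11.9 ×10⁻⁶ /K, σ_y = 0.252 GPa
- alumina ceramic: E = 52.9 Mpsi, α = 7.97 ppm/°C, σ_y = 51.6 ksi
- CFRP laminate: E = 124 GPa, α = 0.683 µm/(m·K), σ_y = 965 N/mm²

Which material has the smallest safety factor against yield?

low-carbon steel

Converting E to GPa, α to ×10⁻⁶/K, σ_y to MPa, then σ and n for each:
  gray cast iron: E = 128.1, α = 11.9, σ_y = 221.0 → σ = 184 MPa, n = 1.20
  alloy steel: E = 200.2, α = 12.0, σ_y = 616.0 → σ = 291 MPa, n = 2.12
  low-carbon steel: E = 207.0, α = 11.9, σ_y = 252.0 → σ = 298 MPa, n = 0.845
  alumina ceramic: E = 364.7, α = 7.97, σ_y = 355.8 → σ = 352 MPa, n = 1.01
  CFRP laminate: E = 124.0, α = 0.683, σ_y = 965.0 → σ = 10.2 MPa, n = 94.2
Smallest n: low-carbon steel with n = 0.845.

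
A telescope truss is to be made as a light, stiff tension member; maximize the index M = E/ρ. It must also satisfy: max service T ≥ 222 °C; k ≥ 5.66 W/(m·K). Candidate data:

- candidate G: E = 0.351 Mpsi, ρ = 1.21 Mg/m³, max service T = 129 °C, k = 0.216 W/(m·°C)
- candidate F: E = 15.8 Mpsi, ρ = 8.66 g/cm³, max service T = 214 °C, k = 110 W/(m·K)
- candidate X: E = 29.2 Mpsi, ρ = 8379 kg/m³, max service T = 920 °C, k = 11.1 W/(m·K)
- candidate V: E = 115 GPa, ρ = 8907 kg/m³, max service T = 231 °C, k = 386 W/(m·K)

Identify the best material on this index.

Screen on constraints: max service T ≥ 222 °C; k ≥ 5.66 W/(m·K). Survivors: candidate X, candidate V.
Putting every candidate on a common basis:
  candidate X: E = 201.3 GPa, ρ = 8379 kg/m³
  candidate V: E = 115.0 GPa, ρ = 8907 kg/m³
  candidate X: M = 24.0 MN·m/kg
  candidate V: M = 12.9 MN·m/kg
Candidate X has the largest M.

candidate X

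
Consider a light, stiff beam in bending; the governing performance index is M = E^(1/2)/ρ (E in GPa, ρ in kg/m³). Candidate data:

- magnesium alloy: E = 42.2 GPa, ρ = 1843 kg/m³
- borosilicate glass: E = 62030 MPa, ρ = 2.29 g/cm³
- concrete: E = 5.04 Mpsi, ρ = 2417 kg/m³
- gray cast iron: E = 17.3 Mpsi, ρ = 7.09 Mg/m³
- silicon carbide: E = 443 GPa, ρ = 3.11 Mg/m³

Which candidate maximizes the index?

Convert each candidate to consistent units, then evaluate M:
  magnesium alloy: E = 42.20 GPa, ρ = 1843 kg/m³
  borosilicate glass: E = 62.03 GPa, ρ = 2290 kg/m³
  concrete: E = 34.75 GPa, ρ = 2417 kg/m³
  gray cast iron: E = 119.3 GPa, ρ = 7090 kg/m³
  silicon carbide: E = 443.0 GPa, ρ = 3110 kg/m³
  silicon carbide: M = 6.77×10⁻³
  magnesium alloy: M = 3.52×10⁻³
  borosilicate glass: M = 3.44×10⁻³
  concrete: M = 2.44×10⁻³
  gray cast iron: M = 1.54×10⁻³
Highest index: silicon carbide.

silicon carbide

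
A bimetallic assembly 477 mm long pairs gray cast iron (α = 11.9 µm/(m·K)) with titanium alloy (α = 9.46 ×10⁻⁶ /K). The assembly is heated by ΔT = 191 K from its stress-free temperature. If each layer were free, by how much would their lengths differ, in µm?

Δα = |11.9 − 9.46|×10⁻⁶/K = 2.44×10⁻⁶/K.
ΔL_mismatch = Δα·L·ΔT = 2.44×10⁻⁶ × 477.0 mm × 191.0 K = 222 µm.

222 µm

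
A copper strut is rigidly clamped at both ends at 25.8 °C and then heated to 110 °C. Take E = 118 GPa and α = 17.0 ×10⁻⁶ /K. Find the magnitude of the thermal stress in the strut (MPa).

169 MPa

ΔT = 84.20 K. Constrained thermal stress σ = E·α·ΔT = 118.0×10³ MPa × 17.0×10⁻⁶ × 84.20 = 169 MPa (compressive).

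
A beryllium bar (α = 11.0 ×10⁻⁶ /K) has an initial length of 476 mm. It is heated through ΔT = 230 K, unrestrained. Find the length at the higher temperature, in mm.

477.20 mm

ΔL = α·L₀·ΔT = 11.0×10⁻⁶ × 476 mm × 230.0 K = 1.20 mm.
L = L₀ + ΔL = 476 + 1.20 = 477.20 mm.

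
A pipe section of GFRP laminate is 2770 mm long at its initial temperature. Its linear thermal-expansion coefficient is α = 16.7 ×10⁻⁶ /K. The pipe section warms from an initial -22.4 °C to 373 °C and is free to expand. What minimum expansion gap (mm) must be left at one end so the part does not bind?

18.3 mm

ΔT = 373 − (-22.4) = 395.4 K.
ΔL = α·L₀·ΔT = 16.7×10⁻⁶ × 2770 mm × 395.4 K = 18.3 mm.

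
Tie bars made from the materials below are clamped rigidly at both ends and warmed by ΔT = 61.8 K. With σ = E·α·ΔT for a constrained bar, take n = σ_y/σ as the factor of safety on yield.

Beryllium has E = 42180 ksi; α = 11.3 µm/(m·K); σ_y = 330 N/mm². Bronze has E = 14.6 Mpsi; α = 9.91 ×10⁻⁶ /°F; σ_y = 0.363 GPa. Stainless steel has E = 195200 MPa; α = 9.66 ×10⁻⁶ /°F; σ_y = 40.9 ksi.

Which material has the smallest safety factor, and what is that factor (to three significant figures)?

stainless steel, n = 1.34

In consistent units (E in GPa, α in ×10⁻⁶/K, σ_y in MPa):
  beryllium: E = 290.8, α = 11.3, σ_y = 330.0 → σ = 203 MPa, n = 1.62
  bronze: E = 100.7, α = 17.8, σ_y = 363.0 → σ = 111 MPa, n = 3.27
  stainless steel: E = 195.2, α = 17.4, σ_y = 282.0 → σ = 210 MPa, n = 1.34
Stainless steel has the lowest safety factor, n = 1.34.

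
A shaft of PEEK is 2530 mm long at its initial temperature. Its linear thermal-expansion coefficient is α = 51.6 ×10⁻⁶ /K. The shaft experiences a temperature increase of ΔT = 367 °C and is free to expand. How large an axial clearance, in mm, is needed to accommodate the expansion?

ΔL = α·L₀·ΔT = 51.6×10⁻⁶ × 2530 mm × 367.0 K = 47.9 mm.

47.9 mm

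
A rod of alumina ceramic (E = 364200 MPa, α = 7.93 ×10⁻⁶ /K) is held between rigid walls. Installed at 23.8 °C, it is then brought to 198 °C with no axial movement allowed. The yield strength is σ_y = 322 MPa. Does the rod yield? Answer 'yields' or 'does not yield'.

E = 364200 MPa = 364.2 GPa.
ΔT = 174.2 K. Constrained thermal stress σ = E·α·ΔT = 364.2×10³ MPa × 7.93×10⁻⁶ × 174.2 = 503 MPa (compressive).
Compare to σ_y = 322 MPa: σ ≥ σ_y, so it yields.

yields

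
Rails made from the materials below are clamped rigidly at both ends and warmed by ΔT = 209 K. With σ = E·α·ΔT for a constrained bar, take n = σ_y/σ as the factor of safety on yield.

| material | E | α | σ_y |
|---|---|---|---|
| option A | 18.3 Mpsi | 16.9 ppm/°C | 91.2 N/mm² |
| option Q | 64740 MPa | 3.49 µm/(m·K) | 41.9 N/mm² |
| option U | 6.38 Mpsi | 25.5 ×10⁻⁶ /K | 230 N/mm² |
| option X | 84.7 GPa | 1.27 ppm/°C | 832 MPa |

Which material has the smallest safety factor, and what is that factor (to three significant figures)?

Per material, after unit conversion:
  option A: E = 126.2, α = 16.9, σ_y = 91.20 → σ = 446 MPa, n = 0.205
  option Q: E = 64.74, α = 3.49, σ_y = 41.90 → σ = 47.2 MPa, n = 0.887
  option U: E = 43.99, α = 25.5, σ_y = 230.0 → σ = 234 MPa, n = 0.981
  option X: E = 84.70, α = 1.27, σ_y = 832.0 → σ = 22.5 MPa, n = 37.0
Option A has the lowest safety factor, n = 0.205.

option A, n = 0.205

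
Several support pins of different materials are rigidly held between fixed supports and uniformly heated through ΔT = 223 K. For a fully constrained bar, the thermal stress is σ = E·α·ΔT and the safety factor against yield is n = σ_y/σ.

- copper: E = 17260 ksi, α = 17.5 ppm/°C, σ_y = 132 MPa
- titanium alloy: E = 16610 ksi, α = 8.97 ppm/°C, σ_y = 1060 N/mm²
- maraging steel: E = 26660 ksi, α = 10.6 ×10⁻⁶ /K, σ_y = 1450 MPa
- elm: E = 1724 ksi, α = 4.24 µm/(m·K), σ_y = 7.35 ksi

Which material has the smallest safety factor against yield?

With everything in SI (GPa, ×10⁻⁶/K, MPa):
  copper: E = 119.0, α = 17.5, σ_y = 132.0 → σ = 464 MPa, n = 0.284
  titanium alloy: E = 114.5, α = 8.97, σ_y = 1060 → σ = 229 MPa, n = 4.63
  maraging steel: E = 183.8, α = 10.6, σ_y = 1450 → σ = 435 MPa, n = 3.34
  elm: E = 11.89, α = 4.24, σ_y = 50.68 → σ = 11.2 MPa, n = 4.51
The minimum is copper at n = 0.284.

copper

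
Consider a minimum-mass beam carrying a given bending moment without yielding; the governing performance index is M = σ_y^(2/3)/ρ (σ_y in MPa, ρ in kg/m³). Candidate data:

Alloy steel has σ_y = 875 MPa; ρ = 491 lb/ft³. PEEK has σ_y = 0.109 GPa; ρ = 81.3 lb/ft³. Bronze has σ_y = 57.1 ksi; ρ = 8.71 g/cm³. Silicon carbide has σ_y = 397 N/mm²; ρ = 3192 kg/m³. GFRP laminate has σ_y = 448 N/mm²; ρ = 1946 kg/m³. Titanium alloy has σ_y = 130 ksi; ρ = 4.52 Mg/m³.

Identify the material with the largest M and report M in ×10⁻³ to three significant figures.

GFRP laminate, M = 30.1×10⁻³

Putting every candidate on a common basis:
  alloy steel: σ_y = 875.0 MPa, ρ = 7865 kg/m³
  PEEK: σ_y = 109.0 MPa, ρ = 1302 kg/m³
  bronze: σ_y = 393.7 MPa, ρ = 8710 kg/m³
  silicon carbide: σ_y = 397.0 MPa, ρ = 3192 kg/m³
  GFRP laminate: σ_y = 448.0 MPa, ρ = 1946 kg/m³
  titanium alloy: σ_y = 896.3 MPa, ρ = 4520 kg/m³
  GFRP laminate: M = 30.1×10⁻³
  titanium alloy: M = 20.6×10⁻³
  PEEK: M = 17.5×10⁻³
  silicon carbide: M = 16.9×10⁻³
  alloy steel: M = 11.6×10⁻³
  bronze: M = 6.17×10⁻³
GFRP laminate ranks first.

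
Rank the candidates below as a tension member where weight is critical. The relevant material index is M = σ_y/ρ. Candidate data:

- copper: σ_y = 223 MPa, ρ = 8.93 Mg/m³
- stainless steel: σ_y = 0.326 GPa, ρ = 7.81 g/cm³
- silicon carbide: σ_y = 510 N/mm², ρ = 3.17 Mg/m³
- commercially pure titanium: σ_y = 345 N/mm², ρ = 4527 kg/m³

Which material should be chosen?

silicon carbide

Putting every candidate on a common basis:
  copper: σ_y = 223.0 MPa, ρ = 8930 kg/m³
  stainless steel: σ_y = 326.0 MPa, ρ = 7810 kg/m³
  silicon carbide: σ_y = 510.0 MPa, ρ = 3170 kg/m³
  commercially pure titanium: σ_y = 345.0 MPa, ρ = 4527 kg/m³
  silicon carbide: M = 161 kN·m/kg
  commercially pure titanium: M = 76.2 kN·m/kg
  stainless steel: M = 41.7 kN·m/kg
  copper: M = 25.0 kN·m/kg
Silicon carbide has the largest M.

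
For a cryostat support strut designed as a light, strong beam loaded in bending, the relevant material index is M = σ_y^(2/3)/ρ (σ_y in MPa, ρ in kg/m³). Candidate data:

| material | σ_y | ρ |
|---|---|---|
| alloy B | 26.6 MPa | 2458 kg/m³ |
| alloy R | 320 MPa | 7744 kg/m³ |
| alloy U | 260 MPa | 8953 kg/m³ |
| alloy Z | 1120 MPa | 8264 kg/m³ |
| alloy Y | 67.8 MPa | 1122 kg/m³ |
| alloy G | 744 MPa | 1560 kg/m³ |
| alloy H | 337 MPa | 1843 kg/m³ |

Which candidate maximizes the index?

alloy G

Computing M directly (units already consistent):
  alloy G: M = 52.6×10⁻³
  alloy H: M = 26.3×10⁻³
  alloy Y: M = 14.8×10⁻³
  alloy Z: M = 13.1×10⁻³
  alloy R: M = 6.04×10⁻³
  alloy U: M = 4.55×10⁻³
  alloy B: M = 3.63×10⁻³
Alloy G has the largest M.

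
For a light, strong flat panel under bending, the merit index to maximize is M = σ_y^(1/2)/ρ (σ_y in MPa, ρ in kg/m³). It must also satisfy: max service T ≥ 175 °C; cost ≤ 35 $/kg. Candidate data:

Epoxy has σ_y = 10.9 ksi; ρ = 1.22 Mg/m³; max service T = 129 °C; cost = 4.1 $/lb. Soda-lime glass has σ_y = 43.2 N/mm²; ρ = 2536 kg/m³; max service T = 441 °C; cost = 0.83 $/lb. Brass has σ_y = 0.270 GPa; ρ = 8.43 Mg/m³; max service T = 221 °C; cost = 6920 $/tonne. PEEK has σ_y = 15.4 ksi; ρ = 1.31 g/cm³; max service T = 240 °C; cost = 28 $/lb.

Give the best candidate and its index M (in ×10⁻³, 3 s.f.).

soda-lime glass, M = 2.59×10⁻³

Screen on constraints: max service T ≥ 175 °C; cost ≤ 35 $/kg. Survivors: soda-lime glass, brass.
In SI units:
  soda-lime glass: σ_y = 43.20 MPa, ρ = 2536 kg/m³
  brass: σ_y = 270.0 MPa, ρ = 8430 kg/m³
  soda-lime glass: M = 2.59×10⁻³
  brass: M = 1.95×10⁻³
Highest index: soda-lime glass.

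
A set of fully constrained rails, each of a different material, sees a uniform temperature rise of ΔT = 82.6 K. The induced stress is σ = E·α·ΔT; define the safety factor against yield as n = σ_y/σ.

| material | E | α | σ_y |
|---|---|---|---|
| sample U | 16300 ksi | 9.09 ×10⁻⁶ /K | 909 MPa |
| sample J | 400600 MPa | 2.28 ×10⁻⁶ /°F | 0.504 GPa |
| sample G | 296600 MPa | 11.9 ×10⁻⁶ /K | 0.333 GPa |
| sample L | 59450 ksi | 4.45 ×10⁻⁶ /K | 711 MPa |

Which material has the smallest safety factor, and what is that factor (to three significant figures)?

sample G, n = 1.14

Per material, after unit conversion:
  sample U: E = 112.4, α = 9.09, σ_y = 909.0 → σ = 84.4 MPa, n = 10.8
  sample J: E = 400.6, α = 4.10, σ_y = 504.0 → σ = 136 MPa, n = 3.71
  sample G: E = 296.6, α = 11.9, σ_y = 333.0 → σ = 292 MPa, n = 1.14
  sample L: E = 409.9, α = 4.45, σ_y = 711.0 → σ = 151 MPa, n = 4.72
The minimum is sample G at n = 1.14.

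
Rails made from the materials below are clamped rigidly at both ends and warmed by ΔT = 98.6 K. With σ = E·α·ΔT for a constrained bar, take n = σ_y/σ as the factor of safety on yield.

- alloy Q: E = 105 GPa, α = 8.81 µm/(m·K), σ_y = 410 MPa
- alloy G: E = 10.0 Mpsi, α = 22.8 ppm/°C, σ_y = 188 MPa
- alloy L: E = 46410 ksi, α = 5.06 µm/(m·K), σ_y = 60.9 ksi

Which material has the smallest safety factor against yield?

Converting E to GPa, α to ×10⁻⁶/K, σ_y to MPa, then σ and n for each:
  alloy Q: E = 105.0, α = 8.81, σ_y = 410.0 → σ = 91.2 MPa, n = 4.50
  alloy G: E = 68.95, α = 22.8, σ_y = 188.0 → σ = 155 MPa, n = 1.21
  alloy L: E = 320.0, α = 5.06, σ_y = 419.9 → σ = 160 MPa, n = 2.63
Alloy G has the lowest safety factor, n = 1.21.

alloy G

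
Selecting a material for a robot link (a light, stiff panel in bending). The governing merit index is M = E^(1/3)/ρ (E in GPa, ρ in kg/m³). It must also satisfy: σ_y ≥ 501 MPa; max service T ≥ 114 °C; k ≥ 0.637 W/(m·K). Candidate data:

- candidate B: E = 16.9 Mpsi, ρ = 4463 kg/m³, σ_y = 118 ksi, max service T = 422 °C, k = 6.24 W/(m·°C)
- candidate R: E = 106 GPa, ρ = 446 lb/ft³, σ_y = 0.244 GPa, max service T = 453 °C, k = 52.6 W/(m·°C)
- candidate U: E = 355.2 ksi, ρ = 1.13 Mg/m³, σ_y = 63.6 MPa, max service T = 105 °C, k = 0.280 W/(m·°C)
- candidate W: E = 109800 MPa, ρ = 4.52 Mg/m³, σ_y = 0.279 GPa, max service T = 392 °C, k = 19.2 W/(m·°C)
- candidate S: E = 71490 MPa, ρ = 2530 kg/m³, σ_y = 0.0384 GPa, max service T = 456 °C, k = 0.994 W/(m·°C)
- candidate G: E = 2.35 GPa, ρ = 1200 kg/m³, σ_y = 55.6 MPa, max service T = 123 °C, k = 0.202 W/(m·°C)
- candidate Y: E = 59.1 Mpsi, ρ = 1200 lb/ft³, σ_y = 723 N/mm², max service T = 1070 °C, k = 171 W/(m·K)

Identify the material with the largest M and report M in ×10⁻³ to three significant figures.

Screen on constraints: σ_y ≥ 501 MPa; max service T ≥ 114 °C; k ≥ 0.637 W/(m·K). Survivors: candidate B, candidate Y.
Convert each candidate to consistent units, then evaluate M:
  candidate B: E = 116.5 GPa, ρ = 4463 kg/m³
  candidate Y: E = 407.5 GPa, ρ = 19220 kg/m³
  candidate B: M = 1.09×10⁻³
  candidate Y: M = 0.386×10⁻³
The maximum is for candidate B.

candidate B, M = 1.09×10⁻³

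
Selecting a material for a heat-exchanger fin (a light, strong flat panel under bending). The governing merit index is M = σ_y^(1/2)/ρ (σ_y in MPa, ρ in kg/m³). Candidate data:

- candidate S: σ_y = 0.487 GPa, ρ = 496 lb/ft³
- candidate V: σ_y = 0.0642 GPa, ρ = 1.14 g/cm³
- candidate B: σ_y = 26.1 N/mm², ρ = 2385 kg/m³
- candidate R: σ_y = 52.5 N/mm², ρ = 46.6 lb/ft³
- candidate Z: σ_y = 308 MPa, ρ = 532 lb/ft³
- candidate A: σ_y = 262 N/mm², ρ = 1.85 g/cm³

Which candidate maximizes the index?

candidate R

In SI units:
  candidate S: σ_y = 487.0 MPa, ρ = 7945 kg/m³
  candidate V: σ_y = 64.20 MPa, ρ = 1140 kg/m³
  candidate B: σ_y = 26.10 MPa, ρ = 2385 kg/m³
  candidate R: σ_y = 52.50 MPa, ρ = 746.5 kg/m³
  candidate Z: σ_y = 308.0 MPa, ρ = 8522 kg/m³
  candidate A: σ_y = 262.0 MPa, ρ = 1850 kg/m³
  candidate R: M = 9.71×10⁻³
  candidate A: M = 8.75×10⁻³
  candidate V: M = 7.03×10⁻³
  candidate S: M = 2.78×10⁻³
  candidate B: M = 2.14×10⁻³
  candidate Z: M = 2.06×10⁻³
Candidate R ranks first.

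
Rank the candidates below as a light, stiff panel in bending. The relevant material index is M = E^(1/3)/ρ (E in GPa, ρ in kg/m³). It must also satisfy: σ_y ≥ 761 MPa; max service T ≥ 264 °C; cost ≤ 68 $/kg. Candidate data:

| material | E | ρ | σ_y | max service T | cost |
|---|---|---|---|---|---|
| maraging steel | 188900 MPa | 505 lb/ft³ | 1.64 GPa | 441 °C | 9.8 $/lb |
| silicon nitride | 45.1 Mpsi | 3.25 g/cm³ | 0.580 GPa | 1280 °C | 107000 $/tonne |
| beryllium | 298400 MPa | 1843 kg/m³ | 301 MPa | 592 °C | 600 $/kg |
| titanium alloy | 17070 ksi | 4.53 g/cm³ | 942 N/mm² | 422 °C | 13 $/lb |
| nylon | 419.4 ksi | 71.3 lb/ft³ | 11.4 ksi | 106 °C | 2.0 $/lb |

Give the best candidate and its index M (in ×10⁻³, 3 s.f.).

titanium alloy, M = 1.08×10⁻³

Screen on constraints: σ_y ≥ 761 MPa; max service T ≥ 264 °C; cost ≤ 68 $/kg. Survivors: maraging steel, titanium alloy.
After converting to SI:
  maraging steel: E = 188.9 GPa, ρ = 8089 kg/m³
  titanium alloy: E = 117.7 GPa, ρ = 4530 kg/m³
  titanium alloy: M = 1.08×10⁻³
  maraging steel: M = 0.709×10⁻³
Highest index: titanium alloy.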